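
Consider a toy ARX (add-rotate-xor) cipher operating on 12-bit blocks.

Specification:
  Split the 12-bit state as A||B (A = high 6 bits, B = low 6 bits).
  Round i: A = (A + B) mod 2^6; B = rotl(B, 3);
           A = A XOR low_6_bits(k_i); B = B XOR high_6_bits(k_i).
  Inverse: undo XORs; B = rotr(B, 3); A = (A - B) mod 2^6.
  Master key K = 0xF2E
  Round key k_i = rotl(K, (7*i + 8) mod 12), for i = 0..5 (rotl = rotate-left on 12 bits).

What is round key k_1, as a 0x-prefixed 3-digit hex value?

K = 0xF2E
k_0 = rotl(K, (7*0+8) mod 12) = rotl(K, 8) = 0xEF2
k_1 = rotl(K, (7*1+8) mod 12) = rotl(K, 3) = 0x977

0x977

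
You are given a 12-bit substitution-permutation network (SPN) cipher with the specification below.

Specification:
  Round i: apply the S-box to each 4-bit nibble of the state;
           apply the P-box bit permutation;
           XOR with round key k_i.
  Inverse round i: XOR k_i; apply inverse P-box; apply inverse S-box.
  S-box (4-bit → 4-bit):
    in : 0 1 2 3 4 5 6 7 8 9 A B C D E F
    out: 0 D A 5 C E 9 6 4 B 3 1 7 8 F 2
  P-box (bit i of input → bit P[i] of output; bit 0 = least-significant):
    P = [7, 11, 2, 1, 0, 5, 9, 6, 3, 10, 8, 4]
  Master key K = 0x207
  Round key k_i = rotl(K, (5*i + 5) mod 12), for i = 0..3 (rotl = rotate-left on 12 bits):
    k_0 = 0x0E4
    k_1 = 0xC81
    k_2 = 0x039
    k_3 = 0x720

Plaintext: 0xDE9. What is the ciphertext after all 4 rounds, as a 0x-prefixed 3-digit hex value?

0x8BC

s_0 = plaintext = 0xDE9
s_1 = Round(s_0, k_0) = 0xA17
s_2 = Round(s_1, k_1) = 0x2CC
s_3 = Round(s_2, k_2) = 0xE8C
s_4 = Round(s_3, k_3) = 0x8BC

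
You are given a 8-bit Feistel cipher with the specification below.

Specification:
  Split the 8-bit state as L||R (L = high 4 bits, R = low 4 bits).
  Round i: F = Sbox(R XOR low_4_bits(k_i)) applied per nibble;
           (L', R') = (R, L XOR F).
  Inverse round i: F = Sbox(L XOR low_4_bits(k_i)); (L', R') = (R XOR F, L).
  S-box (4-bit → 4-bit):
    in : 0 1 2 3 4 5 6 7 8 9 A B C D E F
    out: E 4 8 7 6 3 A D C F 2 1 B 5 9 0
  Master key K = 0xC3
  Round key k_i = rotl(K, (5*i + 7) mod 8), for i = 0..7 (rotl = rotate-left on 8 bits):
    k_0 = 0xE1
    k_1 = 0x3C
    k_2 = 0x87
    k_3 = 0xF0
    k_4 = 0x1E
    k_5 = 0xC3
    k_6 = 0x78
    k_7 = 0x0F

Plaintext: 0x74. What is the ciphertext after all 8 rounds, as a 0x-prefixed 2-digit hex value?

0x53

s_0 = plaintext = 0x74
s_1 = Round(s_0, k_0) = 0x44
s_2 = Round(s_1, k_1) = 0x48
s_3 = Round(s_2, k_2) = 0x84
s_4 = Round(s_3, k_3) = 0x4E
s_5 = Round(s_4, k_4) = 0xEA
s_6 = Round(s_5, k_5) = 0xA1
s_7 = Round(s_6, k_6) = 0x15
s_8 = Round(s_7, k_7) = 0x53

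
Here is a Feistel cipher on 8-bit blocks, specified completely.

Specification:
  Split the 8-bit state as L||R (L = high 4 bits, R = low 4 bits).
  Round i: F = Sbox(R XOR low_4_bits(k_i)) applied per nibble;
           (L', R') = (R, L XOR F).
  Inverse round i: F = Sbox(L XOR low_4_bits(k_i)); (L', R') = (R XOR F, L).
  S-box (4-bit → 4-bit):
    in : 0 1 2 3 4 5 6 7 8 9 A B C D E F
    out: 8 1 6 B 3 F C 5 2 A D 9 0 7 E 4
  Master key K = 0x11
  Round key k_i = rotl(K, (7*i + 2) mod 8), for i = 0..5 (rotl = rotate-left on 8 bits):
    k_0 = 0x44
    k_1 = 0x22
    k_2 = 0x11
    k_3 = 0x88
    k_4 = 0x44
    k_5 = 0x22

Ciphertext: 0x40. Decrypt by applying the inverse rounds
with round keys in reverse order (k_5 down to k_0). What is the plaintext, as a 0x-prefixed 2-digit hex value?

s_0 = ciphertext = 0x40
s_1 = InvRound(s_0, k_5) = 0xC4
s_2 = InvRound(s_1, k_4) = 0x6C
s_3 = InvRound(s_2, k_3) = 0x26
s_4 = InvRound(s_3, k_2) = 0xD2
s_5 = InvRound(s_4, k_1) = 0x6D
s_6 = InvRound(s_5, k_0) = 0xB6

0xB6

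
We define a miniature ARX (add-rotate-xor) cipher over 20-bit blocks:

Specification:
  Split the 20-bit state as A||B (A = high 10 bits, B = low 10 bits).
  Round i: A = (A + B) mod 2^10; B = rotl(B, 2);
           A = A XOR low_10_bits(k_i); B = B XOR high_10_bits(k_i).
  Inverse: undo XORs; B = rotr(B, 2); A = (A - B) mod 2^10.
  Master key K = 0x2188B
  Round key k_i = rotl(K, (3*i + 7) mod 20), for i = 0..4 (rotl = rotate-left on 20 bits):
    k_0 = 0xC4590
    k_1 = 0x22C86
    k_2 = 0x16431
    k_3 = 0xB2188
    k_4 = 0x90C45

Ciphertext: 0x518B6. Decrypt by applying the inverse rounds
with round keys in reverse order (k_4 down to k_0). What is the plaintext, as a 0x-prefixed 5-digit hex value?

0xF174A

s_0 = ciphertext = 0x518B6
s_1 = InvRound(s_0, k_4) = 0xD19BD
s_2 = InvRound(s_1, k_3) = 0x3C5DD
s_3 = InvRound(s_2, k_2) = 0x17C61
s_4 = InvRound(s_3, k_1) = 0xA7E3A
s_5 = InvRound(s_4, k_0) = 0xF174A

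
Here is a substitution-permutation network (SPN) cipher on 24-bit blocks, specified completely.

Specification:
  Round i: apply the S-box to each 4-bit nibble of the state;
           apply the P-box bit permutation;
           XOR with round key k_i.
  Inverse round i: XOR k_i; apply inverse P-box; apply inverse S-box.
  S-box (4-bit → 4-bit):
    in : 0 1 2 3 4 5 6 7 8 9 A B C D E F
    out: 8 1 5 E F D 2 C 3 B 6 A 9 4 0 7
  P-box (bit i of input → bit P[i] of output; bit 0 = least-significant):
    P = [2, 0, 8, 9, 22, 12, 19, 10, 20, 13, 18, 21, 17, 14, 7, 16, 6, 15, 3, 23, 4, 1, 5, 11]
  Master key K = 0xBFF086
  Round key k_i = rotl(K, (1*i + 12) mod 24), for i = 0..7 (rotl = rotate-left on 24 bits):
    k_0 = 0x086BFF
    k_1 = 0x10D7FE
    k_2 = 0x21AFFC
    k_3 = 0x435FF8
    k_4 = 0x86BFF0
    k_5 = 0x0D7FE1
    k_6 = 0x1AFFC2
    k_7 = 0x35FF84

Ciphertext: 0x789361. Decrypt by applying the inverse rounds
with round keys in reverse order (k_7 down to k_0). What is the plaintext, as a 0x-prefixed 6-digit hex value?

s_0 = ciphertext = 0x789361
s_1 = InvRound(s_0, k_7) = 0x713A58
s_2 = InvRound(s_1, k_6) = 0x8A405D
s_3 = InvRound(s_2, k_5) = 0x575AB5
s_4 = InvRound(s_3, k_4) = 0xE9B8CF
s_5 = InvRound(s_4, k_3) = 0xFB8B74
s_6 = InvRound(s_5, k_2) = 0xE7285E
s_7 = InvRound(s_6, k_1) = 0x7B4497
s_8 = InvRound(s_7, k_0) = 0x72C9C7

0x72C9C7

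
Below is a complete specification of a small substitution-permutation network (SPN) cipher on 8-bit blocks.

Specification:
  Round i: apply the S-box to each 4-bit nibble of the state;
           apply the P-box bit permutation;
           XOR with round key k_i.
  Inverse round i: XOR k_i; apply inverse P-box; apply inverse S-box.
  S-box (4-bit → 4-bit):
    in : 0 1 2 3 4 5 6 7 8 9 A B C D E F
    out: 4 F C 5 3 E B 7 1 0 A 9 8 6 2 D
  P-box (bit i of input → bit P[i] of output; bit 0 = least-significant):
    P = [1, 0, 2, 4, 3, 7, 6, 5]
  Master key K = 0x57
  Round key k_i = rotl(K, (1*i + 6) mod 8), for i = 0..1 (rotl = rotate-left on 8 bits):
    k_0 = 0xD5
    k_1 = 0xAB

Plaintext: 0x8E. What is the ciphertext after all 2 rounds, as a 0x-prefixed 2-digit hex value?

0x7B

s_0 = plaintext = 0x8E
s_1 = Round(s_0, k_0) = 0xDC
s_2 = Round(s_1, k_1) = 0x7B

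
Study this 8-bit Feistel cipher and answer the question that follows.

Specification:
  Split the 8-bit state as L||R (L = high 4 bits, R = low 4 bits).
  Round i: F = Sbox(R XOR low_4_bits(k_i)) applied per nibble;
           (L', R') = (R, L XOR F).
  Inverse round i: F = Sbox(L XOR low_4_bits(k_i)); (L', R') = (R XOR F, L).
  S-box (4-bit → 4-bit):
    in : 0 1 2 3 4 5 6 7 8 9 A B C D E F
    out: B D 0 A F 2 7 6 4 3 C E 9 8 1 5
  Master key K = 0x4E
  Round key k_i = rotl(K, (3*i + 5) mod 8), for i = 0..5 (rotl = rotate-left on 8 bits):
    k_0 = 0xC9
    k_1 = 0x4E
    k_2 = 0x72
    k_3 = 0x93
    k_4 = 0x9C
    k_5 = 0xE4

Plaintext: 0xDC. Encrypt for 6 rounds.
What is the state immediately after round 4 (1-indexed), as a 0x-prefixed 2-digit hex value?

s_0 = plaintext = 0xDC
s_1 = Round(s_0, k_0) = 0xCF
s_2 = Round(s_1, k_1) = 0xF1
s_3 = Round(s_2, k_2) = 0x15
s_4 = Round(s_3, k_3) = 0x56
s_5 = Round(s_4, k_4) = 0x69
s_6 = Round(s_5, k_5) = 0x9E

0x56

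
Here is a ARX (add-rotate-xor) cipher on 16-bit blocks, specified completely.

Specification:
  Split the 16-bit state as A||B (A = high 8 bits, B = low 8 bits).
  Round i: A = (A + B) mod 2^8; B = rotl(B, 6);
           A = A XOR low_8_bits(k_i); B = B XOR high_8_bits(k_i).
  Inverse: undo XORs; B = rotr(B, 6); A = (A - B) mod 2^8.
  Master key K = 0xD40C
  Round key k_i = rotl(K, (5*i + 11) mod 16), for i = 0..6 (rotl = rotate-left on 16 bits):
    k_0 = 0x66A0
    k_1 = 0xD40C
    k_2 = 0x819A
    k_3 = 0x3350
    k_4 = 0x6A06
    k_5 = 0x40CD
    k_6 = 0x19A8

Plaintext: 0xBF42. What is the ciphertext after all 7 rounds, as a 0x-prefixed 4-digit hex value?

0xFCB8

s_0 = plaintext = 0xBF42
s_1 = Round(s_0, k_0) = 0xA1F6
s_2 = Round(s_1, k_1) = 0x9B69
s_3 = Round(s_2, k_2) = 0x9EDB
s_4 = Round(s_3, k_3) = 0x29C5
s_5 = Round(s_4, k_4) = 0xE81B
s_6 = Round(s_5, k_5) = 0xCE86
s_7 = Round(s_6, k_6) = 0xFCB8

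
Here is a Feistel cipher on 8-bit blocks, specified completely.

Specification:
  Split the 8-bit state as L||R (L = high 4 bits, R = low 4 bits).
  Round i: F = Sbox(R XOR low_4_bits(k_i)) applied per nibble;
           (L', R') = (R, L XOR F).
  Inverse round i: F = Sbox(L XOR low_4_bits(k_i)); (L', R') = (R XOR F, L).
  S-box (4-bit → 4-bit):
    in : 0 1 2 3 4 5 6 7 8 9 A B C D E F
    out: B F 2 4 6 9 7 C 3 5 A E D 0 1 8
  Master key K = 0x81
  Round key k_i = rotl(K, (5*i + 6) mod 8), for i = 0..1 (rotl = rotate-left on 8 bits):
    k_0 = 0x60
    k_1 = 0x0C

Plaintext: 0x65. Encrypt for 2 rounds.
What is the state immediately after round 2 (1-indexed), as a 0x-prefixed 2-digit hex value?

0xF1

s_0 = plaintext = 0x65
s_1 = Round(s_0, k_0) = 0x5F
s_2 = Round(s_1, k_1) = 0xF1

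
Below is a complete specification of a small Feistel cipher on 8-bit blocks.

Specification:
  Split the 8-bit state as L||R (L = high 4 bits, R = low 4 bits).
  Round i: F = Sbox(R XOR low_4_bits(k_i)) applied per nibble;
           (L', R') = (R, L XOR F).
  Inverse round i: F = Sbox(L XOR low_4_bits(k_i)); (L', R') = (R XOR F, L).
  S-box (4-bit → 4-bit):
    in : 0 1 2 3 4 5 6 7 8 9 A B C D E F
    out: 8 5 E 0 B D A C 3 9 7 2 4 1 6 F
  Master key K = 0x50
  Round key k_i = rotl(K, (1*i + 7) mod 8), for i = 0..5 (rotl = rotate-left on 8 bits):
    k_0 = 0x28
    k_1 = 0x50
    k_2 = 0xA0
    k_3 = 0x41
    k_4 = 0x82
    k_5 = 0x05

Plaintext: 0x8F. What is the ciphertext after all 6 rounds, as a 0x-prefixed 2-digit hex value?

0x7C

s_0 = plaintext = 0x8F
s_1 = Round(s_0, k_0) = 0xF4
s_2 = Round(s_1, k_1) = 0x44
s_3 = Round(s_2, k_2) = 0x4F
s_4 = Round(s_3, k_3) = 0xF2
s_5 = Round(s_4, k_4) = 0x27
s_6 = Round(s_5, k_5) = 0x7C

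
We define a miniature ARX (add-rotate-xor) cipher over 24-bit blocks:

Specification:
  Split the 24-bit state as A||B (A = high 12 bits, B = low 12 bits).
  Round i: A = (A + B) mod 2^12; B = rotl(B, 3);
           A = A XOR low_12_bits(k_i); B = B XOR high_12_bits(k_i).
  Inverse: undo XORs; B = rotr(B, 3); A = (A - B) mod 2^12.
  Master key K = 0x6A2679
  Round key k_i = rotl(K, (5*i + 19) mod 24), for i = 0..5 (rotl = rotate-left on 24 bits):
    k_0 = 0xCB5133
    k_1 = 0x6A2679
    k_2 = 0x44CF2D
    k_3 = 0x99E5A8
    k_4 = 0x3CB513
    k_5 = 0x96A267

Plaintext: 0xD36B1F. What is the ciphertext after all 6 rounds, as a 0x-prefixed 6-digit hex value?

0x889CFC

s_0 = plaintext = 0xD36B1F
s_1 = Round(s_0, k_0) = 0x966448
s_2 = Round(s_1, k_1) = 0xBD74E0
s_3 = Round(s_2, k_2) = 0xF9A34E
s_4 = Round(s_3, k_3) = 0x7403EF
s_5 = Round(s_4, k_4) = 0xE3CCB2
s_6 = Round(s_5, k_5) = 0x889CFC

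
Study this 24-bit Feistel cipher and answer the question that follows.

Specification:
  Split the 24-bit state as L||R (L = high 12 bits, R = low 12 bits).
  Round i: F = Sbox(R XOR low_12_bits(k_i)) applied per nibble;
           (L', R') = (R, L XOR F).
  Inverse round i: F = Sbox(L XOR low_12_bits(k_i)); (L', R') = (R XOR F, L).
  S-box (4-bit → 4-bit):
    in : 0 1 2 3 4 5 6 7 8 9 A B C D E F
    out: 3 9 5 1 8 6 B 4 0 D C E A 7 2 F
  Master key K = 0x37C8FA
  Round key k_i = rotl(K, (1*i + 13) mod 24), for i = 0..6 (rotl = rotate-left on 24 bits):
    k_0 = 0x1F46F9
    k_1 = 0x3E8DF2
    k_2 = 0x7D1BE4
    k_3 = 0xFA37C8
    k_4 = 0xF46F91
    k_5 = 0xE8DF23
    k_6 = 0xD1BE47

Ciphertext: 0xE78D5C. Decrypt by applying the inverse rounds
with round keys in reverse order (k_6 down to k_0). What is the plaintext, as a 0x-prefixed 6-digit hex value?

0x4056CE

s_0 = ciphertext = 0xE78D5C
s_1 = InvRound(s_0, k_6) = 0xE43E78
s_2 = InvRound(s_1, k_5) = 0x7CBE43
s_3 = InvRound(s_2, k_4) = 0xE2F7CB
s_4 = InvRound(s_3, k_3) = 0xAEFE2F
s_5 = InvRound(s_4, k_2) = 0x711AEF
s_6 = InvRound(s_5, k_1) = 0x6CE711
s_7 = InvRound(s_6, k_0) = 0x4056CE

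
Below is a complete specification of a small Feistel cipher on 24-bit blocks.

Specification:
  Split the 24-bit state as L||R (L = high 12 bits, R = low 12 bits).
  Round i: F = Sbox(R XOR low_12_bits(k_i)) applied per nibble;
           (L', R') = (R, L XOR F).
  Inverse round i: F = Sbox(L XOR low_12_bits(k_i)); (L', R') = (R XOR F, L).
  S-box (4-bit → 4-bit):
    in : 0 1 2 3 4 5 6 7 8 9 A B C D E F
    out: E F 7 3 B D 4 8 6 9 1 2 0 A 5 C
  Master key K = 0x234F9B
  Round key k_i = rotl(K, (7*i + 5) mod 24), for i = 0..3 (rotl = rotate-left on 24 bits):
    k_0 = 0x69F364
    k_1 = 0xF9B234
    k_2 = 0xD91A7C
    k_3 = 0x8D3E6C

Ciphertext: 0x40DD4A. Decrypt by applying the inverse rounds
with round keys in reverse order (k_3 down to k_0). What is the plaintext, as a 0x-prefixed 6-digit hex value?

s_0 = ciphertext = 0x40DD4A
s_1 = InvRound(s_0, k_3) = 0xC0540D
s_2 = InvRound(s_1, k_2) = 0x084C05
s_3 = InvRound(s_2, k_1) = 0xB2B084
s_4 = InvRound(s_3, k_0) = 0x638B2B

0x638B2B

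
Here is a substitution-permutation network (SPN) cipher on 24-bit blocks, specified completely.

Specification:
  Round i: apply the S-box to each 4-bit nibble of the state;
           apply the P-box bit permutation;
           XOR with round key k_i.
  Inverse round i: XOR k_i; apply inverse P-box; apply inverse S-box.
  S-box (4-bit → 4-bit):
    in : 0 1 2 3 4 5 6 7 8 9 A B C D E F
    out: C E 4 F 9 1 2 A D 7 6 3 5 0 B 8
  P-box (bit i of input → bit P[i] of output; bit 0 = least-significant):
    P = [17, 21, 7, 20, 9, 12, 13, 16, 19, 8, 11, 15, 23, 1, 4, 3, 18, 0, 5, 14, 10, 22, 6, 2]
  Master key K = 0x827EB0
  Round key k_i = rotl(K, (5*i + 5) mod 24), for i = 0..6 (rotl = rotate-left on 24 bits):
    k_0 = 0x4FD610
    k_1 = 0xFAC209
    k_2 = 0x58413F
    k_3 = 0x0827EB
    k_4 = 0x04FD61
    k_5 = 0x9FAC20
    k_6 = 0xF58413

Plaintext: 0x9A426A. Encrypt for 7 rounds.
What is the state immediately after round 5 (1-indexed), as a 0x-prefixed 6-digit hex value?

0x88A099

s_0 = plaintext = 0x9A426A
s_1 = Round(s_0, k_0) = 0xAFCAF9
s_2 = Round(s_1, k_1) = 0x198BD9
s_3 = Round(s_2, k_2) = 0xB640C2
s_4 = Round(s_3, k_3) = 0xC88962
s_5 = Round(s_4, k_4) = 0x88A099
s_6 = Round(s_5, k_5) = 0xB952D6
s_7 = Round(s_6, k_6) = 0x118832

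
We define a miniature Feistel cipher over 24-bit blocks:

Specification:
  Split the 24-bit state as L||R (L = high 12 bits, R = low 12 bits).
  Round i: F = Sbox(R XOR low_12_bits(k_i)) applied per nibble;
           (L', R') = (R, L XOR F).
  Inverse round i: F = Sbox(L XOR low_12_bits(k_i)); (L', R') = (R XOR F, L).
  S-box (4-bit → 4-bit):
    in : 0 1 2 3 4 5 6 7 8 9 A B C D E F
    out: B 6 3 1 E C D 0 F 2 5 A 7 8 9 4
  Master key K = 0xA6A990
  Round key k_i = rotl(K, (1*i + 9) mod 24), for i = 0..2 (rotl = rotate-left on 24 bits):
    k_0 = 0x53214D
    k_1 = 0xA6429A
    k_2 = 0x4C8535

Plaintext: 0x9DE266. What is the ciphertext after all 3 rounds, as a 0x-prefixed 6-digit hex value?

s_0 = plaintext = 0x9DE266
s_1 = Round(s_0, k_0) = 0x2668E4
s_2 = Round(s_1, k_1) = 0x8E476F
s_3 = Round(s_2, k_2) = 0x76FB21

0x76FB21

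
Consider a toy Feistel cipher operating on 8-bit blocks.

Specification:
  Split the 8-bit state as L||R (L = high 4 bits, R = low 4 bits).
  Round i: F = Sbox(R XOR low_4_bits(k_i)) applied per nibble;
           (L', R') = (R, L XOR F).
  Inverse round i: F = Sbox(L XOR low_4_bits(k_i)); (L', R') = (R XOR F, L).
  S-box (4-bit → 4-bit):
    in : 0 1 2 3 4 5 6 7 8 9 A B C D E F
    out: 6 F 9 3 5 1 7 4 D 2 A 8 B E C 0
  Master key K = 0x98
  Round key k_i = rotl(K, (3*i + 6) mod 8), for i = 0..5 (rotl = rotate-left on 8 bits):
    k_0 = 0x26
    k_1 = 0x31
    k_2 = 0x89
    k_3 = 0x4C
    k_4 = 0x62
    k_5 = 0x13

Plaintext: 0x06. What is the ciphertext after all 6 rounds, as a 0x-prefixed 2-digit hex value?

0xCB

s_0 = plaintext = 0x06
s_1 = Round(s_0, k_0) = 0x66
s_2 = Round(s_1, k_1) = 0x62
s_3 = Round(s_2, k_2) = 0x2E
s_4 = Round(s_3, k_3) = 0xEB
s_5 = Round(s_4, k_4) = 0xBC
s_6 = Round(s_5, k_5) = 0xCB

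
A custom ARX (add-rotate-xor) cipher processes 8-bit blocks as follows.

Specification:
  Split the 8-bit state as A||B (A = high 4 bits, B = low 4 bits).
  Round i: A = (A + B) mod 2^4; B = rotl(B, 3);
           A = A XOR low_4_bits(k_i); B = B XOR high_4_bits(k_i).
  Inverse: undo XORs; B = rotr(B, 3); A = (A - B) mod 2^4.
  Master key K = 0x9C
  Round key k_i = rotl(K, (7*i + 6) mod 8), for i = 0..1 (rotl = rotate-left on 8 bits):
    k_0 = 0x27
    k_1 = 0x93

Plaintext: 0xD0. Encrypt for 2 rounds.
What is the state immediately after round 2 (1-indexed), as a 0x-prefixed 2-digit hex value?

0xF8

s_0 = plaintext = 0xD0
s_1 = Round(s_0, k_0) = 0xA2
s_2 = Round(s_1, k_1) = 0xF8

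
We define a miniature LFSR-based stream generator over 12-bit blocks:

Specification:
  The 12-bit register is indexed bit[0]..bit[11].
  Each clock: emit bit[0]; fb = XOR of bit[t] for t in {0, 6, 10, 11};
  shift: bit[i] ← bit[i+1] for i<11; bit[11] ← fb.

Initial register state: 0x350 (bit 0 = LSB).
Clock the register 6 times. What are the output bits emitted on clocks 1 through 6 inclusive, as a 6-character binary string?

reg_0 = 0x350
clock 1: out=0, reg = 0x9A8
clock 2: out=0, reg = 0xCD4
clock 3: out=0, reg = 0xE6A
clock 4: out=0, reg = 0xF35
clock 5: out=1, reg = 0xF9A
clock 6: out=0, reg = 0x7CD

000010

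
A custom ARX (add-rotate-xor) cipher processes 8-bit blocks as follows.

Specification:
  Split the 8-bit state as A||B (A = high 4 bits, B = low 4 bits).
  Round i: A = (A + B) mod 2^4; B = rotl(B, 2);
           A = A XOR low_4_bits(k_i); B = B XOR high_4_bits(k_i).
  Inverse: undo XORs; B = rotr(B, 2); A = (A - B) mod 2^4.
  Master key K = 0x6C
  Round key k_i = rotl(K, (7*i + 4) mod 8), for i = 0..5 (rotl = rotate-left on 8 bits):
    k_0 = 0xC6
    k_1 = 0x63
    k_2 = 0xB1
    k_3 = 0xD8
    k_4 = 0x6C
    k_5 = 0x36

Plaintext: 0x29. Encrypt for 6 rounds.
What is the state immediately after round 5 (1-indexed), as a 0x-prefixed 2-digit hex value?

s_0 = plaintext = 0x29
s_1 = Round(s_0, k_0) = 0xDA
s_2 = Round(s_1, k_1) = 0x4C
s_3 = Round(s_2, k_2) = 0x18
s_4 = Round(s_3, k_3) = 0x1F
s_5 = Round(s_4, k_4) = 0xC9
s_6 = Round(s_5, k_5) = 0x35

0xC9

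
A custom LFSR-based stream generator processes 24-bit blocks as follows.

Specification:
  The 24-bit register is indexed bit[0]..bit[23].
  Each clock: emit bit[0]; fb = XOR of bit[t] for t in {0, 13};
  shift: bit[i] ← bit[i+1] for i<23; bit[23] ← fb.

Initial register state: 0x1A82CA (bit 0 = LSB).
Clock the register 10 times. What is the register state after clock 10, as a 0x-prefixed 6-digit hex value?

0x8786A0

reg_0 = 0x1A82CA
clock 1: out=0, reg = 0x0D4165
clock 2: out=1, reg = 0x86A0B2
clock 3: out=0, reg = 0xC35059
clock 4: out=1, reg = 0xE1A82C
clock 5: out=0, reg = 0xF0D416
clock 6: out=0, reg = 0x786A0B
clock 7: out=1, reg = 0x3C3505
clock 8: out=1, reg = 0x1E1A82
clock 9: out=0, reg = 0x0F0D41
clock 10: out=1, reg = 0x8786A0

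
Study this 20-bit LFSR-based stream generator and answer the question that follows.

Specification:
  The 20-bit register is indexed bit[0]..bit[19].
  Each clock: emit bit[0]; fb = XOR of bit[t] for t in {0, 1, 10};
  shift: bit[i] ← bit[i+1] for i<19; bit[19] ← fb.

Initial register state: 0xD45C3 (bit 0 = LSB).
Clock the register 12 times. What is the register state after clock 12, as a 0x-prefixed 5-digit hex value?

0x873D4

reg_0 = 0xD45C3
clock 1: out=1, reg = 0xEA2E1
clock 2: out=1, reg = 0xF5170
clock 3: out=0, reg = 0x7A8B8
clock 4: out=0, reg = 0x3D45C
clock 5: out=0, reg = 0x9EA2E
clock 6: out=0, reg = 0xCF517
clock 7: out=1, reg = 0xE7A8B
clock 8: out=1, reg = 0x73D45
clock 9: out=1, reg = 0x39EA2
clock 10: out=0, reg = 0x1CF51
clock 11: out=1, reg = 0x0E7A8
clock 12: out=0, reg = 0x873D4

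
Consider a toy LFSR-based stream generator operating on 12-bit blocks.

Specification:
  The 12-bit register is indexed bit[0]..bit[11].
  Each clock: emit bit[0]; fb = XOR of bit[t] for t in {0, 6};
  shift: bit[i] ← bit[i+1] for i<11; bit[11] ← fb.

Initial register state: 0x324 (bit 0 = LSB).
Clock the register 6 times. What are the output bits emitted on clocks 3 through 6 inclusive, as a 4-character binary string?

reg_0 = 0x324
clock 1: out=0, reg = 0x192
clock 2: out=0, reg = 0x0C9
clock 3: out=1, reg = 0x064
clock 4: out=0, reg = 0x832
clock 5: out=0, reg = 0x419
clock 6: out=1, reg = 0xA0C

1001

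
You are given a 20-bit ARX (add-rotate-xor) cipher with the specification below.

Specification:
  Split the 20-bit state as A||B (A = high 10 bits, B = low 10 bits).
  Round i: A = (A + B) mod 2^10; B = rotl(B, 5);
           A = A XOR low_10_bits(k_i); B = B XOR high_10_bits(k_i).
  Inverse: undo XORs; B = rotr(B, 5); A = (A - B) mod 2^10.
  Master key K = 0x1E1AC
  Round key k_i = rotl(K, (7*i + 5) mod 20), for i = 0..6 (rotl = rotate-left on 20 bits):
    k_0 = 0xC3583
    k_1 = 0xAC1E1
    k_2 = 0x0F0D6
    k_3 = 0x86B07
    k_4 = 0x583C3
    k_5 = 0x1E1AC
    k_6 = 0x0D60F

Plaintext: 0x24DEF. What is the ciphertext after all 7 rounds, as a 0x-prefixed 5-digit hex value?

0xFDDCD

s_0 = plaintext = 0x24DEF
s_1 = Round(s_0, k_0) = 0xC06E2
s_2 = Round(s_1, k_1) = 0x00AE7
s_3 = Round(s_2, k_2) = 0x8FCCB
s_4 = Round(s_3, k_3) = 0x0377C
s_5 = Round(s_4, k_4) = 0x12AFB
s_6 = Round(s_5, k_5) = 0xBA70F
s_7 = Round(s_6, k_6) = 0xFDDCD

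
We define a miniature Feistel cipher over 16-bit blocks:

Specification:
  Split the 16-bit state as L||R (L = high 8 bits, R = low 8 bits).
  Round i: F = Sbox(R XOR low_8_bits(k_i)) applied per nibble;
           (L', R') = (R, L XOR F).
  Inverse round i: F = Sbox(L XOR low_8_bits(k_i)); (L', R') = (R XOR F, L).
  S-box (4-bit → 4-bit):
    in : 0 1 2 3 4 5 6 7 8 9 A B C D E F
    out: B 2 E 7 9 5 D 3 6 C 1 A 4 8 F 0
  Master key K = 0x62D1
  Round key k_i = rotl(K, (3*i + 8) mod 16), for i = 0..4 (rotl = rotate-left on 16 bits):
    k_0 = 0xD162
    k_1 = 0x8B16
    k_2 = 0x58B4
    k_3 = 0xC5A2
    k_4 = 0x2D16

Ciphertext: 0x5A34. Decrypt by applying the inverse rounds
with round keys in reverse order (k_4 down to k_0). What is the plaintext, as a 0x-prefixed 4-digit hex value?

s_0 = ciphertext = 0x5A34
s_1 = InvRound(s_0, k_4) = 0xA05A
s_2 = InvRound(s_1, k_3) = 0xE4A0
s_3 = InvRound(s_2, k_2) = 0xFBE4
s_4 = InvRound(s_3, k_1) = 0x1CFB
s_5 = InvRound(s_4, k_0) = 0xC41C

0xC41C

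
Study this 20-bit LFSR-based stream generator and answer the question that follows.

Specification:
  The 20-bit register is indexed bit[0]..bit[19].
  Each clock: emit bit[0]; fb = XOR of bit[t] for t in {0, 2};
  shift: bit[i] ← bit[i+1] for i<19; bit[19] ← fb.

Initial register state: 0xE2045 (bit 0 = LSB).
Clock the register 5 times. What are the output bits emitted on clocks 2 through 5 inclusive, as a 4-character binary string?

reg_0 = 0xE2045
clock 1: out=1, reg = 0x71022
clock 2: out=0, reg = 0x38811
clock 3: out=1, reg = 0x9C408
clock 4: out=0, reg = 0x4E204
clock 5: out=0, reg = 0xA7102

0100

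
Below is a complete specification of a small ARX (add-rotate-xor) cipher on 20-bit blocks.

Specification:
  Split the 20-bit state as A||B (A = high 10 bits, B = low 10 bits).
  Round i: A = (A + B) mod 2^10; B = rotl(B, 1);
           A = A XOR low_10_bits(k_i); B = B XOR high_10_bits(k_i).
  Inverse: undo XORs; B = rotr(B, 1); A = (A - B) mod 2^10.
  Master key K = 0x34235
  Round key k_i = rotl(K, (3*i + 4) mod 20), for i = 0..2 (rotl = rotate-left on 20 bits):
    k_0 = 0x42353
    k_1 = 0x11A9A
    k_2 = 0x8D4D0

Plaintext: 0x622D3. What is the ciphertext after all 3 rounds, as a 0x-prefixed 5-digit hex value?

0xA5405

s_0 = plaintext = 0x622D3
s_1 = Round(s_0, k_0) = 0xC20AF
s_2 = Round(s_1, k_1) = 0x4B518
s_3 = Round(s_2, k_2) = 0xA5405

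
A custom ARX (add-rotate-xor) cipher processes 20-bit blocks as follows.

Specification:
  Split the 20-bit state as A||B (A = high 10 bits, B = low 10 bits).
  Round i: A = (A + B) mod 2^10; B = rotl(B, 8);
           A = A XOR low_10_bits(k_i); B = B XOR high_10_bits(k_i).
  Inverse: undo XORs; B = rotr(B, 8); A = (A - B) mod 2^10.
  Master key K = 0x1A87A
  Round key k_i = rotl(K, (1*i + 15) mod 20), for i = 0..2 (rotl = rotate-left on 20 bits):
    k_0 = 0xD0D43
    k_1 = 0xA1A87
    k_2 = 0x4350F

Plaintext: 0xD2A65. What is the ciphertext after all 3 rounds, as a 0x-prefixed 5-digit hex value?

s_0 = plaintext = 0xD2A65
s_1 = Round(s_0, k_0) = 0x3B2DA
s_2 = Round(s_1, k_1) = 0x50430
s_3 = Round(s_2, k_2) = 0x1F901

0x1F901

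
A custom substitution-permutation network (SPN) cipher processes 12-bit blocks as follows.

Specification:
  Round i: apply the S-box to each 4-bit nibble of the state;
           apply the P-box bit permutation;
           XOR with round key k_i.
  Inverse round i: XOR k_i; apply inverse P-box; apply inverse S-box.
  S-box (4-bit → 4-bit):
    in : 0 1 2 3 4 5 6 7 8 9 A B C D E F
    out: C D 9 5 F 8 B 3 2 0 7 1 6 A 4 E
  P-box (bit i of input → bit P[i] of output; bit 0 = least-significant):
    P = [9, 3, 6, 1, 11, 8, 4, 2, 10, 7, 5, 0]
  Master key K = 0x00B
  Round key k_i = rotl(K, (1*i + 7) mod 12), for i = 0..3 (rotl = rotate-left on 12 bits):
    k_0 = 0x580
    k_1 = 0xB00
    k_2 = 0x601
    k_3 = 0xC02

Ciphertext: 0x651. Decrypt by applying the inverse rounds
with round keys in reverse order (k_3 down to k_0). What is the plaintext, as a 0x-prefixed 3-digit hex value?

0x5D6

s_0 = ciphertext = 0x651
s_1 = InvRound(s_0, k_3) = 0x531
s_2 = InvRound(s_1, k_2) = 0xECB
s_3 = InvRound(s_2, k_1) = 0x68F
s_4 = InvRound(s_3, k_0) = 0x5D6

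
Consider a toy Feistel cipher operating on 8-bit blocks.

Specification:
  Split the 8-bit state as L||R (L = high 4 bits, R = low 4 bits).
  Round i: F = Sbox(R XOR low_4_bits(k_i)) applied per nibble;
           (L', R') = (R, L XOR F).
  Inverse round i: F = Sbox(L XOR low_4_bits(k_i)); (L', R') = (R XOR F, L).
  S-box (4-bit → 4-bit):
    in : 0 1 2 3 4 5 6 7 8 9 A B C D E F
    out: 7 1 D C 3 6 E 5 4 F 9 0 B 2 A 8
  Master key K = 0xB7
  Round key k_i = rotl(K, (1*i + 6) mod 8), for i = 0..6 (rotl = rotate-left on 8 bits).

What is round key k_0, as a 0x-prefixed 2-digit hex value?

K = 0xB7
k_0 = rotl(K, (1*0+6) mod 8) = rotl(K, 6) = 0xED

0xED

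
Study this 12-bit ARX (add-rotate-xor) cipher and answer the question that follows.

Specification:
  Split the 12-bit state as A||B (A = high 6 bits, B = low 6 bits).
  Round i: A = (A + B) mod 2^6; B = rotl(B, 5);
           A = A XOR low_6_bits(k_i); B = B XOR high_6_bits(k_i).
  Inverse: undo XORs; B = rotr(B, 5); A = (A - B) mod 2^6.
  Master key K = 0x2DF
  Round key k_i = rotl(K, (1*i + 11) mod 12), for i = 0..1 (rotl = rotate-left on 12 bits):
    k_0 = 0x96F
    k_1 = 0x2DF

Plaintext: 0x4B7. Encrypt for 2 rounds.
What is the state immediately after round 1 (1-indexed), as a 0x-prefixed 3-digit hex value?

0x99E

s_0 = plaintext = 0x4B7
s_1 = Round(s_0, k_0) = 0x99E
s_2 = Round(s_1, k_1) = 0x6C4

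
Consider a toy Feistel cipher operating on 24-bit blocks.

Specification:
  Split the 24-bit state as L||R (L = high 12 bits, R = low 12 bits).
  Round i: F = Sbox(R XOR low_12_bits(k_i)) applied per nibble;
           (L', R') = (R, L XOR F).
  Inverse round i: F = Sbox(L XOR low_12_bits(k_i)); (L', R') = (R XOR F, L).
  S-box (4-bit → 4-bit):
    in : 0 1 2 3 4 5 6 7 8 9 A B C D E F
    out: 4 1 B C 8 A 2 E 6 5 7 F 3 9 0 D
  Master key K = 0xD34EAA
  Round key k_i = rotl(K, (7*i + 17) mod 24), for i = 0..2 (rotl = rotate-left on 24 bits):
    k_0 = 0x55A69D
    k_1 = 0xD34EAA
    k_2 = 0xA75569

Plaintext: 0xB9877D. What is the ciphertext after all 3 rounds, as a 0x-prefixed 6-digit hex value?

s_0 = plaintext = 0xB9877D
s_1 = Round(s_0, k_0) = 0x77DA9C
s_2 = Round(s_1, k_1) = 0xA9CFBF
s_3 = Round(s_2, k_2) = 0xFBFD0E

0xFBFD0E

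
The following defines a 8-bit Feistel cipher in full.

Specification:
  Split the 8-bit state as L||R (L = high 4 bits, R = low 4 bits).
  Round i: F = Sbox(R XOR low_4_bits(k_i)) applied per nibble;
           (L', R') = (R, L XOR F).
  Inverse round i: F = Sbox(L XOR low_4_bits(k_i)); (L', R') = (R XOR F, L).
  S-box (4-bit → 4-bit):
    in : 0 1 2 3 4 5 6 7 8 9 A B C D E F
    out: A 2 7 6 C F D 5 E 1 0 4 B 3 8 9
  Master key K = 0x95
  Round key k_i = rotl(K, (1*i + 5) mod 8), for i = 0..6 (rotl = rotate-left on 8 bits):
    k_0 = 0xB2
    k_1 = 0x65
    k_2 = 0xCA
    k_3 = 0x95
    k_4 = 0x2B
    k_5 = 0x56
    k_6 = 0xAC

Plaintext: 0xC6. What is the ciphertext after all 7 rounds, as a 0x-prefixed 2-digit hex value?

s_0 = plaintext = 0xC6
s_1 = Round(s_0, k_0) = 0x60
s_2 = Round(s_1, k_1) = 0x09
s_3 = Round(s_2, k_2) = 0x96
s_4 = Round(s_3, k_3) = 0x6F
s_5 = Round(s_4, k_4) = 0xFA
s_6 = Round(s_5, k_5) = 0xA4
s_7 = Round(s_6, k_6) = 0x44

0x44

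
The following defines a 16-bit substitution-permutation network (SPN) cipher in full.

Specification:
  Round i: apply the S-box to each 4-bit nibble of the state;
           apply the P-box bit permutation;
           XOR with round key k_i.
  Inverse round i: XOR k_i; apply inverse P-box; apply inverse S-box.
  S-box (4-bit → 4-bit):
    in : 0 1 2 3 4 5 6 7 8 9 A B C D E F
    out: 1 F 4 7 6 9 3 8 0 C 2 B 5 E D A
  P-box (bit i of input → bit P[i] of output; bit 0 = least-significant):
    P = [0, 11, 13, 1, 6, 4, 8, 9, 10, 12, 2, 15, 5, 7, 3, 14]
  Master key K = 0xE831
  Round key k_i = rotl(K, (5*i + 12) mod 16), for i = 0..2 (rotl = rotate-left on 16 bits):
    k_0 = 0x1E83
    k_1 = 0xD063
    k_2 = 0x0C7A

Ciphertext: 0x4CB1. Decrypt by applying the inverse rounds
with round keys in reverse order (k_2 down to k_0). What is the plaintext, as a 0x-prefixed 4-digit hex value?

0x438A

s_0 = ciphertext = 0x4CB1
s_1 = InvRound(s_0, k_2) = 0xD805
s_2 = InvRound(s_1, k_1) = 0x020F
s_3 = InvRound(s_2, k_0) = 0x438A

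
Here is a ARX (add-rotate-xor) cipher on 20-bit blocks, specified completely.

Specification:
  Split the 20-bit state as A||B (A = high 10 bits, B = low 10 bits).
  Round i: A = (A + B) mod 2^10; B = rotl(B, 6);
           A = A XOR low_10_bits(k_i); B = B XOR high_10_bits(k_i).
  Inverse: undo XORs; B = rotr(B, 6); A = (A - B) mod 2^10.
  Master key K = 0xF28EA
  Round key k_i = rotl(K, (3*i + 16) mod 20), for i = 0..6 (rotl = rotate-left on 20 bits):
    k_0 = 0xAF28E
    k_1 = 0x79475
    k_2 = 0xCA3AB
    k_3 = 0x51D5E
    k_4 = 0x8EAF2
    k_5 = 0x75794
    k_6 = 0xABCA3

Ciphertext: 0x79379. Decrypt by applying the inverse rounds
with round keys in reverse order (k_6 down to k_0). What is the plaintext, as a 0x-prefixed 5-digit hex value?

s_0 = ciphertext = 0x79379
s_1 = InvRound(s_0, k_6) = 0xF8167
s_2 = InvRound(s_1, k_5) = 0x54B22
s_3 = InvRound(s_2, k_4) = 0x87184
s_4 = InvRound(s_3, k_3) = 0xC3C33
s_5 = InvRound(s_4, k_2) = 0xBA1BC
s_6 = InvRound(s_5, k_1) = 0x43191
s_7 = InvRound(s_6, k_0) = 0x29ADC

0x29ADC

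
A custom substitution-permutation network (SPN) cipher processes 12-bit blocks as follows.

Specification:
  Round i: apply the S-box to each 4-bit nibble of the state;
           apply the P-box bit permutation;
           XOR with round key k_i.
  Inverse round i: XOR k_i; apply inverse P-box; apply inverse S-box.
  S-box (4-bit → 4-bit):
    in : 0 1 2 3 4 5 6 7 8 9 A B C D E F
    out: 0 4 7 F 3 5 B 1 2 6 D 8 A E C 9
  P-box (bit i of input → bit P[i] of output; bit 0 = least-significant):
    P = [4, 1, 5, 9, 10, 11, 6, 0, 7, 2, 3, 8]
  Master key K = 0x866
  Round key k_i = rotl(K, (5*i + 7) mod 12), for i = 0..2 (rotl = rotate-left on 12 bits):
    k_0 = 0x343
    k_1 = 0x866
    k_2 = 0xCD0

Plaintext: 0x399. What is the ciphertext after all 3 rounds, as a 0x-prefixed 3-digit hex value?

0x772

s_0 = plaintext = 0x399
s_1 = Round(s_0, k_0) = 0xAAD
s_2 = Round(s_1, k_1) = 0xF8D
s_3 = Round(s_2, k_2) = 0x772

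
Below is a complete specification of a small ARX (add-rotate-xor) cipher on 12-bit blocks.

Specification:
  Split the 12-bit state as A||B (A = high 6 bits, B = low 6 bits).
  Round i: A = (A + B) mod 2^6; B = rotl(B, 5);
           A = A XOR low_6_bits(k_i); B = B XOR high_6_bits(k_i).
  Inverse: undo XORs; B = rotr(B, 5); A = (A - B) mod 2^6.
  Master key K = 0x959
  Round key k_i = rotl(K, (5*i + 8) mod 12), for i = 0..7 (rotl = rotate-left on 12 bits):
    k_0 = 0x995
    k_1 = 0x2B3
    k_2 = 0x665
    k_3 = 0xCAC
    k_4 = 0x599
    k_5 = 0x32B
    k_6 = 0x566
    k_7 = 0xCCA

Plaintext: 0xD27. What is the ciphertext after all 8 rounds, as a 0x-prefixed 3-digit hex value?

s_0 = plaintext = 0xD27
s_1 = Round(s_0, k_0) = 0x395
s_2 = Round(s_1, k_1) = 0x420
s_3 = Round(s_2, k_2) = 0x549
s_4 = Round(s_3, k_3) = 0xC96
s_5 = Round(s_4, k_4) = 0x45D
s_6 = Round(s_5, k_5) = 0x162
s_7 = Round(s_6, k_6) = 0x044
s_8 = Round(s_7, k_7) = 0x3F1

0x3F1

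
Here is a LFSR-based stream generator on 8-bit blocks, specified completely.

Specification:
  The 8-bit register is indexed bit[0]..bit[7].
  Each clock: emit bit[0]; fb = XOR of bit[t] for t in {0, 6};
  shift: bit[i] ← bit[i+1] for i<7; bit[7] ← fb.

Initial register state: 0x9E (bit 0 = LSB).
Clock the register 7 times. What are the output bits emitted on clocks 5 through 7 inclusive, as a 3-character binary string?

reg_0 = 0x9E
clock 1: out=0, reg = 0x4F
clock 2: out=1, reg = 0x27
clock 3: out=1, reg = 0x93
clock 4: out=1, reg = 0xC9
clock 5: out=1, reg = 0x64
clock 6: out=0, reg = 0xB2
clock 7: out=0, reg = 0x59

100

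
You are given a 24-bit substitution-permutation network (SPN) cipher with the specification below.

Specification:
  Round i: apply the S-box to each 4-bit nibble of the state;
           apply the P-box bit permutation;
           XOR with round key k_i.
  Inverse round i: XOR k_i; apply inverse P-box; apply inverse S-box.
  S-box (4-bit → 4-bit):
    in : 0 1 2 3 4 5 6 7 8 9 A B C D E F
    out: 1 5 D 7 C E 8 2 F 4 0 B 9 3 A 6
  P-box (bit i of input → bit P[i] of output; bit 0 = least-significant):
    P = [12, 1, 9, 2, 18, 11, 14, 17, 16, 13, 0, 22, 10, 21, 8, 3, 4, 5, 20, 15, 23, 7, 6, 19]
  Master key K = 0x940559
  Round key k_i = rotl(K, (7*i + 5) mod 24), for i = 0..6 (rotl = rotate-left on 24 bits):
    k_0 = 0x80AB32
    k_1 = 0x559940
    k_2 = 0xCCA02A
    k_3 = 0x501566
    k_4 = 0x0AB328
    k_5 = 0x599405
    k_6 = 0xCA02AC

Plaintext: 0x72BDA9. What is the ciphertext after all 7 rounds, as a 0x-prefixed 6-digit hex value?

s_0 = plaintext = 0x72BDA9
s_1 = Round(s_0, k_0) = 0xB10DAA
s_2 = Round(s_1, k_1) = 0xCCBDD0
s_3 = Round(s_2, k_2) = 0x611C32
s_4 = Round(s_3, k_3) = 0x0D4A72
s_5 = Round(s_4, k_4) = 0x8AA814
s_6 = Round(s_5, k_5) = 0x94F6C0
s_7 = Round(s_6, k_6) = 0xBC93EC

0xBC93EC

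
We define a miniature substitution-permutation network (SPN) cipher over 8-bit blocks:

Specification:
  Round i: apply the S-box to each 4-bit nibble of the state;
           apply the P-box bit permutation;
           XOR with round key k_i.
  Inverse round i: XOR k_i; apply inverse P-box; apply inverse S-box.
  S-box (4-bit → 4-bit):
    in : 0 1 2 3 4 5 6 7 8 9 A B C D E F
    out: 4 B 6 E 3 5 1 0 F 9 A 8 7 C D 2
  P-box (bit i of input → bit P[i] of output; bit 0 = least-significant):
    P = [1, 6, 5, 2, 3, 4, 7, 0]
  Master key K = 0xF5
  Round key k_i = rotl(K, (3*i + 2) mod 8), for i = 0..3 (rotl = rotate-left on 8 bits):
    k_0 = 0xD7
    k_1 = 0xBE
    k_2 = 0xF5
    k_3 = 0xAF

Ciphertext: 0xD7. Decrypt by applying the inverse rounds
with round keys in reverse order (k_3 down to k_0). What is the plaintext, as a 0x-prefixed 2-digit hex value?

s_0 = ciphertext = 0xD7
s_1 = InvRound(s_0, k_3) = 0x42
s_2 = InvRound(s_1, k_2) = 0x3E
s_3 = InvRound(s_2, k_1) = 0x07
s_4 = InvRound(s_3, k_0) = 0x2F

0x2F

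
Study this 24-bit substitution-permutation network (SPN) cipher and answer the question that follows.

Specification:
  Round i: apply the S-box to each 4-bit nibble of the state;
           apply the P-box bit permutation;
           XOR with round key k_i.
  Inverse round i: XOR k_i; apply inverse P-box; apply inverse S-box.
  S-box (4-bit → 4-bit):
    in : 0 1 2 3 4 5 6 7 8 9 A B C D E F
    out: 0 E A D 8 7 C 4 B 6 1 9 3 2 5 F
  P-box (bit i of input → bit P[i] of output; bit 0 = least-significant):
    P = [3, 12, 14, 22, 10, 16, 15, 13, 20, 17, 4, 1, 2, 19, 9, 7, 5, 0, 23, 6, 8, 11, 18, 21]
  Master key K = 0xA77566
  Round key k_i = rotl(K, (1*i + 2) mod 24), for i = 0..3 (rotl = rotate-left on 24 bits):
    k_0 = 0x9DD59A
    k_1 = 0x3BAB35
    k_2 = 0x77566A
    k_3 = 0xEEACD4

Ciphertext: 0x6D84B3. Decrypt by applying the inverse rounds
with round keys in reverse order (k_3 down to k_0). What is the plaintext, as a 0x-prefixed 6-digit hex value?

s_0 = ciphertext = 0x6D84B3
s_1 = InvRound(s_0, k_3) = 0xDFA220
s_2 = InvRound(s_1, k_2) = 0x46D435
s_3 = InvRound(s_2, k_1) = 0xF09A81
s_4 = InvRound(s_3, k_0) = 0xFD96C3

0xFD96C3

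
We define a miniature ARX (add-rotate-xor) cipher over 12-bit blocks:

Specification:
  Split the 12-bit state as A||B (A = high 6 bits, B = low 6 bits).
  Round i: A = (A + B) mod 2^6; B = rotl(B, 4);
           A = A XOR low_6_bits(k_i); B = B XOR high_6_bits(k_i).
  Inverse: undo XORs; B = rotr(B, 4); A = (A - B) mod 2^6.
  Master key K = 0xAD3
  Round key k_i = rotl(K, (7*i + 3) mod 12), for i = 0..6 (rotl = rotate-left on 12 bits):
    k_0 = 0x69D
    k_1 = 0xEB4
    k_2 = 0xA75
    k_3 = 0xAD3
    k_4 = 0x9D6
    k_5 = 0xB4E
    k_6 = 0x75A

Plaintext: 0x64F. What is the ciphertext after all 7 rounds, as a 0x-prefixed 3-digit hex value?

0xEAB

s_0 = plaintext = 0x64F
s_1 = Round(s_0, k_0) = 0xD69
s_2 = Round(s_1, k_1) = 0xAA0
s_3 = Round(s_2, k_2) = 0xFE1
s_4 = Round(s_3, k_3) = 0xCF3
s_5 = Round(s_4, k_4) = 0xC1B
s_6 = Round(s_5, k_5) = 0x15B
s_7 = Round(s_6, k_6) = 0xEAB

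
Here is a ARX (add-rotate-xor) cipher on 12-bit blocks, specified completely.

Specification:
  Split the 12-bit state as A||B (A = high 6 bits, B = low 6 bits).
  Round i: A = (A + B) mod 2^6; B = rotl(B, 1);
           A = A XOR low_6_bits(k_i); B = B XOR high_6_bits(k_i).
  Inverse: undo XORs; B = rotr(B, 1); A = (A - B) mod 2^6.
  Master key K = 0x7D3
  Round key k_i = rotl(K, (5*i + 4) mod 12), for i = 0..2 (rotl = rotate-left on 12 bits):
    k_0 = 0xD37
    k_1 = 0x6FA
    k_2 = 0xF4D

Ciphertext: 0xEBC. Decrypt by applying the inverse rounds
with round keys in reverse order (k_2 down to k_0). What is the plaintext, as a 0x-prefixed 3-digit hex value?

0x8E4

s_0 = ciphertext = 0xEBC
s_1 = InvRound(s_0, k_2) = 0x5E0
s_2 = InvRound(s_1, k_1) = 0xC3D
s_3 = InvRound(s_2, k_0) = 0x8E4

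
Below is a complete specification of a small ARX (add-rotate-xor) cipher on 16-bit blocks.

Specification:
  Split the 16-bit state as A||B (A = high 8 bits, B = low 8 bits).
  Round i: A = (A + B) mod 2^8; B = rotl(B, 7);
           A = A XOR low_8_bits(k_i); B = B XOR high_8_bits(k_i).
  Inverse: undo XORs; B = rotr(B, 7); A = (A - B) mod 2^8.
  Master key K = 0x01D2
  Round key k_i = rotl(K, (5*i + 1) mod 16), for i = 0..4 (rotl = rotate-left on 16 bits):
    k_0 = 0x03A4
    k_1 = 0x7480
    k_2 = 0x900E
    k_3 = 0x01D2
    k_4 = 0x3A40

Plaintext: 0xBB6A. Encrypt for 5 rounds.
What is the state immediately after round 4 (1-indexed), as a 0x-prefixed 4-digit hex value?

0x1D92

s_0 = plaintext = 0xBB6A
s_1 = Round(s_0, k_0) = 0x8136
s_2 = Round(s_1, k_1) = 0x376F
s_3 = Round(s_2, k_2) = 0xA827
s_4 = Round(s_3, k_3) = 0x1D92
s_5 = Round(s_4, k_4) = 0xEF73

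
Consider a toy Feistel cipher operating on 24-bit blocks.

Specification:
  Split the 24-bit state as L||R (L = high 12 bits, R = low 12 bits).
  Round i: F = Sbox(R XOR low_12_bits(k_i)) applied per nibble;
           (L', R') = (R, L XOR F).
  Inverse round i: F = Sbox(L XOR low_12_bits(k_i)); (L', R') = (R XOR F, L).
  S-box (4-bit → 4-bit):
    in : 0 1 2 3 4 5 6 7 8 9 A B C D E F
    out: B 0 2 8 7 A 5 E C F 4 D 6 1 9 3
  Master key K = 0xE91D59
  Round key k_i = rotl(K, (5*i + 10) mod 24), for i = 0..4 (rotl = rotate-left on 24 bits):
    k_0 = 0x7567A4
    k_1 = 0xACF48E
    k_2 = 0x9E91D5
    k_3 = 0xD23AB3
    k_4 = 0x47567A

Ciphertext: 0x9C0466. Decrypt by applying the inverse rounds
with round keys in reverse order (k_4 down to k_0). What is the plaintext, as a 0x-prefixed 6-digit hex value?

0x778E95

s_0 = ciphertext = 0x9C0466
s_1 = InvRound(s_0, k_4) = 0x7B29C0
s_2 = InvRound(s_1, k_3) = 0x8707B2
s_3 = InvRound(s_2, k_2) = 0x8F8870
s_4 = InvRound(s_3, k_1) = 0xE958F8
s_5 = InvRound(s_4, k_0) = 0x778E95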